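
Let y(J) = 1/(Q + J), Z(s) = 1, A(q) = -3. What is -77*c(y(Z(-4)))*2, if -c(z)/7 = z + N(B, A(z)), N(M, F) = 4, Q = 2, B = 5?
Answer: 14014/3 ≈ 4671.3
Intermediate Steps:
y(J) = 1/(2 + J)
c(z) = -28 - 7*z (c(z) = -7*(z + 4) = -7*(4 + z) = -28 - 7*z)
-77*c(y(Z(-4)))*2 = -77*(-28 - 7/(2 + 1))*2 = -77*(-28 - 7/3)*2 = -77*(-91/3)*2 = (7007/3)*2 = 14014/3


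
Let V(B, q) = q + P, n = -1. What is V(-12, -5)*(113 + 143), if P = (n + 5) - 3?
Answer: -1024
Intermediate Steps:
P = 1 (P = (-1 + 5) - 3 = 4 - 3 = 1)
V(B, q) = 1 + q (V(B, q) = q + 1 = 1 + q)
V(-12, -5)*(113 + 143) = (1 - 5)*(113 + 143) = -4*256 = -1024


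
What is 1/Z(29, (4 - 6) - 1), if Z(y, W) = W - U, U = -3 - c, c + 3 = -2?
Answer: -⅕ ≈ -0.20000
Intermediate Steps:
c = -5 (c = -3 - 2 = -5)
U = 2 (U = -3 - 1*(-5) = -3 + 5 = 2)
Z(y, W) = -2 + W (Z(y, W) = W - 1*2 = W - 2 = -2 + W)
1/Z(29, (4 - 6) - 1) = 1/(-2 + ((4 - 6) - 1)) = 1/(-2 + (-2 - 1)) = 1/(-2 - 3) = 1/(-5) = -⅕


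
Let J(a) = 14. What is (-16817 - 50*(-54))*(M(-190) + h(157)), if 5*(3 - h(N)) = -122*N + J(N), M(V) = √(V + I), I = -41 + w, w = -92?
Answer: -54082227 - 14117*I*√323 ≈ -5.4082e+7 - 2.5371e+5*I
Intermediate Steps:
I = -133 (I = -41 - 92 = -133)
M(V) = √(-133 + V) (M(V) = √(V - 133) = √(-133 + V))
h(N) = ⅕ + 122*N/5 (h(N) = 3 - (-122*N + 14)/5 = 3 - (14 - 122*N)/5 = 3 + (-14/5 + 122*N/5) = ⅕ + 122*N/5)
(-16817 - 50*(-54))*(M(-190) + h(157)) = (-16817 - 50*(-54))*(√(-133 - 190) + (⅕ + (122/5)*157)) = (-16817 + 2700)*(√(-323) + (⅕ + 19154/5)) = -14117*(I*√323 + 3831) = -14117*(3831 + I*√323) = -54082227 - 14117*I*√323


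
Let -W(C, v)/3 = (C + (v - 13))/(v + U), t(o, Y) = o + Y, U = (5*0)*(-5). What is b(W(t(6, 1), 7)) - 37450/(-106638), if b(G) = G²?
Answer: 199628/373233 ≈ 0.53486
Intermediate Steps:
U = 0 (U = 0*(-5) = 0)
t(o, Y) = Y + o
W(C, v) = -3*(-13 + C + v)/v (W(C, v) = -3*(C + (v - 13))/(v + 0) = -3*(C + (-13 + v))/v = -3*(-13 + C + v)/v)
b(W(t(6, 1), 7)) - 37450/(-106638) = (3*(13 - (1 + 6) - 1*7)/7)² - 37450/(-106638) = (3*(⅐)*(13 - 1*7 - 7))² - 37450*(-1)/106638 = (3*(⅐)*(13 - 7 - 7))² - 1*(-2675/7617) = (3*(⅐)*(-1))² + 2675/7617 = (-3/7)² + 2675/7617 = 9/49 + 2675/7617 = 199628/373233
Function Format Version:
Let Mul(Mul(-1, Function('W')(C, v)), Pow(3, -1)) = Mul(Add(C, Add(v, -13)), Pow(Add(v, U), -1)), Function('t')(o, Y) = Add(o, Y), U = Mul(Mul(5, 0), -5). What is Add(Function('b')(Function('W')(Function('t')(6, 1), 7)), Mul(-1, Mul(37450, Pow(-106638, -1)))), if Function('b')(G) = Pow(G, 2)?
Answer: Rational(199628, 373233) ≈ 0.53486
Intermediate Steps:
U = 0 (U = Mul(0, -5) = 0)
Function('t')(o, Y) = Add(Y, o)
Function('W')(C, v) = Mul(-3, Pow(v, -1), Add(-13, C, v)) (Function('W')(C, v) = Mul(-3, Mul(Add(C, Add(v, -13)), Pow(Add(v, 0), -1))) = Mul(-3, Mul(Add(C, Add(-13, v)), Pow(v, -1))) = Mul(-3, Mul(Add(-13, C, v), Pow(v, -1))) = Mul(-3, Mul(Pow(v, -1), Add(-13, C, v))) = Mul(-3, Pow(v, -1), Add(-13, C, v)))
Add(Function('b')(Function('W')(Function('t')(6, 1), 7)), Mul(-1, Mul(37450, Pow(-106638, -1)))) = Add(Pow(Mul(3, Pow(7, -1), Add(13, Mul(-1, Add(1, 6)), Mul(-1, 7))), 2), Mul(-1, Mul(37450, Pow(-106638, -1)))) = Add(Pow(Mul(3, Rational(1, 7), Add(13, Mul(-1, 7), -7)), 2), Mul(-1, Mul(37450, Rational(-1, 106638)))) = Add(Pow(Mul(3, Rational(1, 7), Add(13, -7, -7)), 2), Mul(-1, Rational(-2675, 7617))) = Add(Pow(Mul(3, Rational(1, 7), -1), 2), Rational(2675, 7617)) = Add(Pow(Rational(-3, 7), 2), Rational(2675, 7617)) = Add(Rational(9, 49), Rational(2675, 7617)) = Rational(199628, 373233)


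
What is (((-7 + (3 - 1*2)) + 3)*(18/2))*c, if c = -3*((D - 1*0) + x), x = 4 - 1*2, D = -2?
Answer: 0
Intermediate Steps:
x = 2 (x = 4 - 2 = 2)
c = 0 (c = -3*((-2 - 1*0) + 2) = -3*((-2 + 0) + 2) = -3*(-2 + 2) = -3*0 = 0)
(((-7 + (3 - 1*2)) + 3)*(18/2))*c = (((-7 + (3 - 1*2)) + 3)*(18/2))*0 = (((-7 + (3 - 2)) + 3)*(18*(½)))*0 = (((-7 + 1) + 3)*9)*0 = ((-6 + 3)*9)*0 = -3*9*0 = -27*0 = 0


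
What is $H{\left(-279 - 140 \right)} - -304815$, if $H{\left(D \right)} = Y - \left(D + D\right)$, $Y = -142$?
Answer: $305511$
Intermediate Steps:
$H{\left(D \right)} = -142 - 2 D$ ($H{\left(D \right)} = -142 - \left(D + D\right) = -142 - 2 D$)
$H{\left(-279 - 140 \right)} - -304815 = \left(-142 - 2 \left(-279 - 140\right)\right) - -304815 = \left(-142 - -838\right) + 304815 = \left(-142 + 838\right) + 304815 = 696 + 304815 = 305511$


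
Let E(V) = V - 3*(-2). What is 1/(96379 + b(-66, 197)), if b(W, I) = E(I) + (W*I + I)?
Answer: 1/83777 ≈ 1.1936e-5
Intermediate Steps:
E(V) = 6 + V (E(V) = V + 6 = 6 + V)
b(W, I) = 6 + 2*I + I*W (b(W, I) = (6 + I) + (W*I + I) = (6 + I) + (I*W + I) = (6 + I) + (I + I*W) = 6 + 2*I + I*W)
1/(96379 + b(-66, 197)) = 1/(96379 + (6 + 2*197 + 197*(-66))) = 1/(96379 + (6 + 394 - 13002)) = 1/(96379 - 12602) = 1/83777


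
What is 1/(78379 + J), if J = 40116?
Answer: 1/118495 ≈ 8.4392e-6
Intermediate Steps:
1/(78379 + J) = 1/(78379 + 40116) = 1/118495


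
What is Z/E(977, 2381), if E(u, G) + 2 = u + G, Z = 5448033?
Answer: 5448033/3356 ≈ 1623.4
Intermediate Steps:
E(u, G) = -2 + G + u (E(u, G) = -2 + (u + G) = -2 + (G + u) = -2 + G + u)
Z/E(977, 2381) = 5448033/(-2 + 2381 + 977) = 5448033/3356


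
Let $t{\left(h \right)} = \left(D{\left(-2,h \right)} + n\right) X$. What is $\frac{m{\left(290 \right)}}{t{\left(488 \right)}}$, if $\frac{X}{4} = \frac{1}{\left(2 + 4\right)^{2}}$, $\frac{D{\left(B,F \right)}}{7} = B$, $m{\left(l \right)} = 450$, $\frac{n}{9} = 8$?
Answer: $\frac{2025}{29} \approx 69.828$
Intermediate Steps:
$n = 72$ ($n = 9 \cdot 8 = 72$)
$D{\left(B,F \right)} = 7 B$
$X = \frac{1}{9}$ ($X = \frac{4}{\left(2 + 4\right)^{2}} = \frac{4}{6^{2}} = \frac{4}{36} = 4 \cdot \frac{1}{36} = \frac{1}{9} \approx 0.11111$)
$t{\left(h \right)} = \frac{58}{9}$ ($t{\left(h \right)} = \left(7 \left(-2\right) + 72\right) \frac{1}{9} = \left(-14 + 72\right) \frac{1}{9} = 58 \cdot \frac{1}{9} = \frac{58}{9}$)
$\frac{m{\left(290 \right)}}{t{\left(488 \right)}} = \frac{450}{\frac{58}{9}} = 450 \cdot \frac{9}{58} = \frac{2025}{29}$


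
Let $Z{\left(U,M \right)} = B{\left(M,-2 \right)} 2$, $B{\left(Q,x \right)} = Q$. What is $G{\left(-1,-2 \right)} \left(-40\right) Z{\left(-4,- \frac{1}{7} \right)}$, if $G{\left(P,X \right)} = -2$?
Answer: $- \frac{160}{7} \approx -22.857$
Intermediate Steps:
$Z{\left(U,M \right)} = 2 M$ ($Z{\left(U,M \right)} = M 2 = 2 M$)
$G{\left(-1,-2 \right)} \left(-40\right) Z{\left(-4,- \frac{1}{7} \right)} = \left(-2\right) \left(-40\right) 2 \left(- \frac{1}{7}\right) = 80 \cdot 2 \left(\left(-1\right) \frac{1}{7}\right) = 80 \cdot 2 \left(- \frac{1}{7}\right) = 80 \left(- \frac{2}{7}\right) = - \frac{160}{7}$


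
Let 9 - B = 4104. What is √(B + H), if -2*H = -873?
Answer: 3*I*√1626/2 ≈ 60.486*I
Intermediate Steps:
H = 873/2 (H = -½*(-873) = 873/2 ≈ 436.50)
B = -4095 (B = 9 - 1*4104 = 9 - 4104 = -4095)
√(B + H) = √(-4095 + 873/2) = √(-7317/2) = 3*I*√1626/2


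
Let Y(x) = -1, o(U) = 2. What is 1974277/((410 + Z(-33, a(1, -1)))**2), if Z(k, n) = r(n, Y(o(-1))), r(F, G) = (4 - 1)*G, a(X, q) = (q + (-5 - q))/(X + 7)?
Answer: 1974277/165649 ≈ 11.918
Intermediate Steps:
a(X, q) = -5/(7 + X)
r(F, G) = 3*G
Z(k, n) = -3 (Z(k, n) = 3*(-1) = -3)
1974277/((410 + Z(-33, a(1, -1)))**2) = 1974277/((410 - 3)**2) = 1974277/(407**2) = 1974277/165649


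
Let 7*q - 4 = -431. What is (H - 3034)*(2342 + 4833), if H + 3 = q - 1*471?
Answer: -25607575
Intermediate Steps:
q = -61 (q = 4/7 + (1/7)*(-431) = 4/7 - 431/7 = -61)
H = -535 (H = -3 + (-61 - 1*471) = -3 + (-61 - 471) = -3 - 532 = -535)
(H - 3034)*(2342 + 4833) = (-535 - 3034)*(2342 + 4833) = -3569*7175 = -25607575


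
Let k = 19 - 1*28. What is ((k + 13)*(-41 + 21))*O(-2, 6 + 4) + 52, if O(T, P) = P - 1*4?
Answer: -428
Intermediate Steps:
O(T, P) = -4 + P (O(T, P) = P - 4 = -4 + P)
k = -9 (k = 19 - 28 = -9)
((k + 13)*(-41 + 21))*O(-2, 6 + 4) + 52 = ((-9 + 13)*(-41 + 21))*(-4 + (6 + 4)) + 52 = (4*(-20))*(-4 + 10) + 52 = -80*6 + 52 = -480 + 52 = -428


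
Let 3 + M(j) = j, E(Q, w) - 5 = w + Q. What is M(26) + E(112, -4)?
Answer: 136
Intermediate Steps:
E(Q, w) = 5 + Q + w (E(Q, w) = 5 + (w + Q) = 5 + (Q + w) = 5 + Q + w)
M(j) = -3 + j
M(26) + E(112, -4) = (-3 + 26) + (5 + 112 - 4) = 23 + 113 = 136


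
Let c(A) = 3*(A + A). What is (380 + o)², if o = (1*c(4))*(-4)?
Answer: 80656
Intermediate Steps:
c(A) = 6*A (c(A) = 3*(2*A) = 6*A)
o = -96 (o = (1*(6*4))*(-4) = (1*24)*(-4) = 24*(-4) = -96)
(380 + o)² = (380 - 96)² = 284² = 80656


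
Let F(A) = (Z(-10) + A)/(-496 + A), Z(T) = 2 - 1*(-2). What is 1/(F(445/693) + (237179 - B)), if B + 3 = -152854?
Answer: 343283/133892724971 ≈ 2.5639e-6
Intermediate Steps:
Z(T) = 4 (Z(T) = 2 + 2 = 4)
B = -152857 (B = -3 - 152854 = -152857)
F(A) = (4 + A)/(-496 + A)
1/(F(445/693) + (237179 - B)) = 1/((4 + 445/693)/(-496 + 445/693) + (237179 - 1*(-152857))) = 1/((4 + 445*(1/693))/(-496 + 445*(1/693)) + (237179 + 152857)) = 1/((4 + 445/693)/(-496 + 445/693) + 390036) = 1/((3217/693)/(-343283/693) + 390036) = 1/(-693/343283*3217/693 + 390036) = 1/(-3217/343283 + 390036) = 1/(133892724971/343283) = 343283/133892724971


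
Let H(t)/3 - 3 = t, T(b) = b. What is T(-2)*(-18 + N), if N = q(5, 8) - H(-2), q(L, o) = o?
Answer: 26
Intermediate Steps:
H(t) = 9 + 3*t
N = 5 (N = 8 - (9 + 3*(-2)) = 8 - (9 - 6) = 8 - 1*3 = 8 - 3 = 5)
T(-2)*(-18 + N) = -2*(-18 + 5) = -2*(-13) = 26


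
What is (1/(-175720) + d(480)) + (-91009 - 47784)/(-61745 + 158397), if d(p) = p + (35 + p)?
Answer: 4218595547547/4245922360 ≈ 993.56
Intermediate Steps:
d(p) = 35 + 2*p
(1/(-175720) + d(480)) + (-91009 - 47784)/(-61745 + 158397) = (1/(-175720) + (35 + 2*480)) + (-91009 - 47784)/(-61745 + 158397) = (-1/175720 + (35 + 960)) - 138793/96652 = (-1/175720 + 995) - 138793*1/96652 = 174841399/175720 - 138793/96652 = 4218595547547/4245922360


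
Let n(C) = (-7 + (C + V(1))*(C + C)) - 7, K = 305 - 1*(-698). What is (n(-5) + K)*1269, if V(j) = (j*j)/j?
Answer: 1305801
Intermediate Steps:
V(j) = j (V(j) = j²/j = j)
K = 1003 (K = 305 + 698 = 1003)
n(C) = -14 + 2*C*(1 + C) (n(C) = (-7 + (C + 1)*(C + C)) - 7 = (-7 + (1 + C)*(2*C)) - 7 = (-7 + 2*C*(1 + C)) - 7 = -14 + 2*C*(1 + C))
(n(-5) + K)*1269 = ((-14 + 2*(-5) + 2*(-5)²) + 1003)*1269 = ((-14 - 10 + 2*25) + 1003)*1269 = ((-14 - 10 + 50) + 1003)*1269 = (26 + 1003)*1269 = 1029*1269 = 1305801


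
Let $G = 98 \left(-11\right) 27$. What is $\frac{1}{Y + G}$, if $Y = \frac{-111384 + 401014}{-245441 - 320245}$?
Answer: $- \frac{25713}{748415743} \approx -3.4357 \cdot 10^{-5}$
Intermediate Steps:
$Y = - \frac{13165}{25713}$ ($Y = \frac{289630}{-565686} = 289630 \left(- \frac{1}{565686}\right) = - \frac{13165}{25713} \approx -0.512$)
$G = -29106$ ($G = \left(-1078\right) 27 = -29106$)
$\frac{1}{Y + G} = \frac{1}{- \frac{13165}{25713} - 29106} = \frac{1}{- \frac{748415743}{25713}} = - \frac{25713}{748415743}$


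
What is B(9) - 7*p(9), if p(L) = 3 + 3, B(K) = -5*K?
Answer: -87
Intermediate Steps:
p(L) = 6
B(9) - 7*p(9) = -5*9 - 7*6 = -45 - 42 = -87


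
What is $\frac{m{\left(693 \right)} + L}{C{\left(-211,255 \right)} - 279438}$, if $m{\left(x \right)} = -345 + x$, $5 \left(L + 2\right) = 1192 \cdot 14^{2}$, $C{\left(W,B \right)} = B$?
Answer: $- \frac{78454}{465305} \approx -0.16861$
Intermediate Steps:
$L = \frac{233622}{5}$ ($L = -2 + \frac{1192 \cdot 14^{2}}{5} = -2 + \frac{1192 \cdot 196}{5} = -2 + \frac{1}{5} \cdot 233632 = -2 + \frac{233632}{5} = \frac{233622}{5} \approx 46724.0$)
$\frac{m{\left(693 \right)} + L}{C{\left(-211,255 \right)} - 279438} = \frac{\left(-345 + 693\right) + \frac{233622}{5}}{255 - 279438} = \frac{348 + \frac{233622}{5}}{-279183} = \frac{235362}{5} \left(- \frac{1}{279183}\right) = - \frac{78454}{465305}$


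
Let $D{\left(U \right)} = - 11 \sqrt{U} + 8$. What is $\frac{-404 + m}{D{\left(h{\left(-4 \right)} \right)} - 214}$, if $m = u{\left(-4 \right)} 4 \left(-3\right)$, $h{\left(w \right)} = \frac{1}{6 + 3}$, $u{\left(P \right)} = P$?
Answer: $\frac{1068}{629} \approx 1.6979$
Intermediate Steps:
$h{\left(w \right)} = \frac{1}{9}$
$D{\left(U \right)} = 8 - 11 \sqrt{U}$
$m = 48$ ($m = \left(-4\right) 4 \left(-3\right) = \left(-16\right) \left(-3\right) = 48$)
$\frac{-404 + m}{D{\left(h{\left(-4 \right)} \right)} - 214} = \frac{-404 + 48}{\left(8 - \frac{11}{3}\right) - 214} = - \frac{356}{\left(8 - \frac{11}{3}\right) - 214} = - \frac{356}{\frac{13}{3} - 214} = - \frac{356}{- \frac{629}{3}} = \left(-356\right) \left(- \frac{3}{629}\right) = \frac{1068}{629}$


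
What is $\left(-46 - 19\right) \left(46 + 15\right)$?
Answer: $-3965$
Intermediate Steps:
$\left(-46 - 19\right) \left(46 + 15\right) = \left(-65\right) 61 = -3965$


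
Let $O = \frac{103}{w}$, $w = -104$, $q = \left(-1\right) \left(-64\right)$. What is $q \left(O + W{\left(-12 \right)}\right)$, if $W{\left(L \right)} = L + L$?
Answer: $- \frac{20792}{13} \approx -1599.4$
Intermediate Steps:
$q = 64$
$W{\left(L \right)} = 2 L$
$O = - \frac{103}{104}$ ($O = \frac{103}{-104} = 103 \left(- \frac{1}{104}\right) = - \frac{103}{104} \approx -0.99039$)
$q \left(O + W{\left(-12 \right)}\right) = 64 \left(- \frac{103}{104} + 2 \left(-12\right)\right) = 64 \left(- \frac{103}{104} - 24\right) = 64 \left(- \frac{2599}{104}\right) = - \frac{20792}{13}$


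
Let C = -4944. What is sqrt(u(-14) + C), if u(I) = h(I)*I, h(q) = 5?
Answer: I*sqrt(5014) ≈ 70.81*I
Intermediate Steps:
u(I) = 5*I
sqrt(u(-14) + C) = sqrt(5*(-14) - 4944) = sqrt(-70 - 4944) = sqrt(-5014) = I*sqrt(5014)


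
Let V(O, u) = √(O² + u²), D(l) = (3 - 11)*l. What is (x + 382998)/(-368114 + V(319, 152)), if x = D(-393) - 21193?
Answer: -134342836186/135507792131 - 364949*√124865/135507792131 ≈ -0.99235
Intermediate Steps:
D(l) = -8*l
x = -18049 (x = -8*(-393) - 21193 = 3144 - 21193 = -18049)
(x + 382998)/(-368114 + V(319, 152)) = (-18049 + 382998)/(-368114 + √(319² + 152²)) = 364949/(-368114 + √(101761 + 23104)) = 364949/(-368114 + √124865)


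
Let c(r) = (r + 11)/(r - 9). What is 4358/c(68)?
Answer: 257122/79 ≈ 3254.7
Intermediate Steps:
c(r) = (11 + r)/(-9 + r)
4358/c(68) = 4358/(((11 + 68)/(-9 + 68))) = 4358/((79/59)) = 4358/(((1/59)*79)) = 4358/(79/59) = 4358*(59/79) = 257122/79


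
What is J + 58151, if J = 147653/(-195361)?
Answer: 11360289858/195361 ≈ 58150.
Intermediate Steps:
J = -147653/195361 (J = 147653*(-1/195361) = -147653/195361 ≈ -0.75580)
J + 58151 = -147653/195361 + 58151 = 11360289858/195361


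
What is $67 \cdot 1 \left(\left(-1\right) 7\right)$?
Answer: $-469$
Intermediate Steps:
$67 \cdot 1 \left(\left(-1\right) 7\right) = 67 \left(-7\right) = -469$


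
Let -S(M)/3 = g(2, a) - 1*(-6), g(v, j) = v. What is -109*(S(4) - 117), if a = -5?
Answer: 15369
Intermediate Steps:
S(M) = -24 (S(M) = -3*(2 - 1*(-6)) = -3*(2 + 6) = -3*8 = -24)
-109*(S(4) - 117) = -109*(-24 - 117) = -109*(-141) = 15369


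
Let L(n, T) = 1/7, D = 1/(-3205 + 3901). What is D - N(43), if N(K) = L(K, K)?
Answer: -689/4872 ≈ -0.14142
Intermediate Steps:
D = 1/696 ≈ 0.0014368
L(n, T) = 1/7
N(K) = 1/7
D - N(43) = 1/696 - 1*1/7 = 1/696 - 1/7 = -689/4872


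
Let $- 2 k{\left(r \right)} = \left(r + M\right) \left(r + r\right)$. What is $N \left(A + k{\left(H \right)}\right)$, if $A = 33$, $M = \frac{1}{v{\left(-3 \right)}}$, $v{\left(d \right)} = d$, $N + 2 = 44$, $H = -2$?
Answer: $1190$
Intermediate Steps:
$N = 42$ ($N = -2 + 44 = 42$)
$M = - \frac{1}{3}$ ($M = \frac{1}{-3} = - \frac{1}{3} \approx -0.33333$)
$k{\left(r \right)} = - r \left(- \frac{1}{3} + r\right)$ ($k{\left(r \right)} = - \frac{\left(r - \frac{1}{3}\right) \left(r + r\right)}{2} = - \frac{\left(- \frac{1}{3} + r\right) 2 r}{2} = - \frac{2 r \left(- \frac{1}{3} + r\right)}{2} = - r \left(- \frac{1}{3} + r\right)$)
$N \left(A + k{\left(H \right)}\right) = 42 \left(33 - 2 \left(\frac{1}{3} - -2\right)\right) = 42 \left(33 - 2 \left(\frac{1}{3} + 2\right)\right) = 42 \left(33 - \frac{14}{3}\right) = 42 \cdot \frac{85}{3} = 1190$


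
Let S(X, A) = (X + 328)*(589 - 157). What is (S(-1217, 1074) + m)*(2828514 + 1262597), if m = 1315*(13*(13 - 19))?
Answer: -1990808252598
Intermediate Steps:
S(X, A) = 141696 + 432*X (S(X, A) = (328 + X)*432 = 141696 + 432*X)
m = -102570 (m = 1315*(13*(-6)) = 1315*(-78) = -102570)
(S(-1217, 1074) + m)*(2828514 + 1262597) = ((141696 + 432*(-1217)) - 102570)*(2828514 + 1262597) = ((141696 - 525744) - 102570)*4091111 = (-384048 - 102570)*4091111 = -486618*4091111 = -1990808252598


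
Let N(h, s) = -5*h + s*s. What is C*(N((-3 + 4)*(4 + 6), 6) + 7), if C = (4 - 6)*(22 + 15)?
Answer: 518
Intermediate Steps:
N(h, s) = s² - 5*h (N(h, s) = -5*h + s² = s² - 5*h)
C = -74 (C = -2*37 = -74)
C*(N((-3 + 4)*(4 + 6), 6) + 7) = -74*((6² - 5*(-3 + 4)*(4 + 6)) + 7) = -74*((36 - 5*10) + 7) = -74*((36 - 50) + 7) = -74*(-14 + 7) = -74*(-7) = 518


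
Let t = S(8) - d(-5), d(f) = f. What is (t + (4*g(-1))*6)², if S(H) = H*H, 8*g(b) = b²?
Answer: 5184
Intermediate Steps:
g(b) = b²/8
S(H) = H²
t = 69 (t = 8² - 1*(-5) = 64 + 5 = 69)
(t + (4*g(-1))*6)² = (69 + (4*((⅛)*(-1)²))*6)² = (69 + (4*((⅛)*1))*6)² = (69 + (4*(⅛))*6)² = (69 + (½)*6)² = (69 + 3)² = 72² = 5184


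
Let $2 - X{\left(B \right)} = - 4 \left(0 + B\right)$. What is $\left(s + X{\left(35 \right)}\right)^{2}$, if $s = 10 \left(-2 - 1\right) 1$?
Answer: $12544$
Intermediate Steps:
$X{\left(B \right)} = 2 + 4 B$ ($X{\left(B \right)} = 2 - - 4 \left(0 + B\right) = 2 - - 4 B = 2 + 4 B$)
$s = -30$ ($s = 10 \left(-2 - 1\right) 1 = 10 \left(-3\right) 1 = \left(-30\right) 1 = -30$)
$\left(s + X{\left(35 \right)}\right)^{2} = \left(-30 + \left(2 + 4 \cdot 35\right)\right)^{2} = \left(-30 + \left(2 + 140\right)\right)^{2} = \left(-30 + 142\right)^{2} = 112^{2} = 12544$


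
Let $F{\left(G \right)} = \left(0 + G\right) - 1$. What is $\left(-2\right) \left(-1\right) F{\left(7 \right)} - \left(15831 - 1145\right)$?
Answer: $-14674$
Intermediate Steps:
$F{\left(G \right)} = -1 + G$ ($F{\left(G \right)} = G - 1 = -1 + G$)
$\left(-2\right) \left(-1\right) F{\left(7 \right)} - \left(15831 - 1145\right) = \left(-2\right) \left(-1\right) \left(-1 + 7\right) - \left(15831 - 1145\right) = 2 \cdot 6 - \left(15831 - 1145\right) = 12 - 14686 = -14674$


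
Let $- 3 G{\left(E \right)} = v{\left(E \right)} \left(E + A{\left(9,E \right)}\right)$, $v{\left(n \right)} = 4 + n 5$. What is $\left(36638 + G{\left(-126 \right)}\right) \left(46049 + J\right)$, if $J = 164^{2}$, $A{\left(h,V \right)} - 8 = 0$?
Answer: $876458490$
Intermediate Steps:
$A{\left(h,V \right)} = 8$ ($A{\left(h,V \right)} = 8 + 0 = 8$)
$J = 26896$
$v{\left(n \right)} = 4 + 5 n$
$G{\left(E \right)} = - \frac{\left(4 + 5 E\right) \left(8 + E\right)}{3}$ ($G{\left(E \right)} = - \frac{\left(4 + 5 E\right) \left(E + 8\right)}{3} = - \frac{\left(4 + 5 E\right) \left(8 + E\right)}{3}$)
$\left(36638 + G{\left(-126 \right)}\right) \left(46049 + J\right) = \left(36638 - \frac{\left(4 + 5 \left(-126\right)\right) \left(8 - 126\right)}{3}\right) \left(46049 + 26896\right) = \left(36638 - \frac{1}{3} \left(4 - 630\right) \left(-118\right)\right) 72945 = \left(36638 - \left(- \frac{626}{3}\right) \left(-118\right)\right) 72945 = \left(36638 - \frac{73868}{3}\right) 72945 = \frac{36046}{3} \cdot 72945 = 876458490$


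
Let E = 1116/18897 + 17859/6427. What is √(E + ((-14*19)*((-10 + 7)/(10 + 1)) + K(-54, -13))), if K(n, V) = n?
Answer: √4240519373807173281/445320403 ≈ 4.6242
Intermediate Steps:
E = 114884685/40483673 (E = 1116*(1/18897) + 17859*(1/6427) = 372/6299 + 17859/6427 = 114884685/40483673 ≈ 2.8378)
√(E + ((-14*19)*((-10 + 7)/(10 + 1)) + K(-54, -13))) = √(114884685/40483673 + ((-14*19)*((-10 + 7)/(10 + 1)) - 54)) = √(114884685/40483673 + (-(-798)/11 - 54)) = √(114884685/40483673 + (-266*(-3/11) - 54)) = √(114884685/40483673 + (798/11 - 54)) = √(114884685/40483673 + 204/11) = √(9522400827/445320403) = √4240519373807173281/445320403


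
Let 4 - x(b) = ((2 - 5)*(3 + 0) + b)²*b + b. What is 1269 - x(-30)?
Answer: -44395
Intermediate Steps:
x(b) = 4 - b - b*(-9 + b)² (x(b) = 4 - (((2 - 5)*(3 + 0) + b)²*b + b) = 4 - ((-3*3 + b)²*b + b) = 4 - ((-9 + b)²*b + b) = 4 - (b*(-9 + b)² + b) = 4 - (b + b*(-9 + b)²) = 4 + (-b - b*(-9 + b)²) = 4 - b - b*(-9 + b)²)
1269 - x(-30) = 1269 - (4 - 1*(-30) - 1*(-30)*(-9 - 30)²) = 1269 - (4 + 30 - 1*(-30)*(-39)²) = 1269 - (4 + 30 - 1*(-30)*1521) = 1269 - (4 + 30 + 45630) = 1269 - 1*45664 = 1269 - 45664 = -44395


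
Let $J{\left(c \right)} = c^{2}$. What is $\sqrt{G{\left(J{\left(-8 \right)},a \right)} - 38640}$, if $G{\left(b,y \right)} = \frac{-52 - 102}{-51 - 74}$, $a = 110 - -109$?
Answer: $\frac{i \sqrt{24149230}}{25} \approx 196.57 i$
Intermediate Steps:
$a = 219$ ($a = 110 + 109 = 219$)
$G{\left(b,y \right)} = \frac{154}{125}$ ($G{\left(b,y \right)} = - \frac{154}{-125} = \left(-154\right) \left(- \frac{1}{125}\right) = \frac{154}{125}$)
$\sqrt{G{\left(J{\left(-8 \right)},a \right)} - 38640} = \sqrt{\frac{154}{125} - 38640} = \sqrt{- \frac{4829846}{125}} = \frac{i \sqrt{24149230}}{25}$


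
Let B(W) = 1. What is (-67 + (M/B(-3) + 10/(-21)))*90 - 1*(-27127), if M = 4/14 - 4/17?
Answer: 2505983/119 ≈ 21059.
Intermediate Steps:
M = 6/119 (M = 4*(1/14) - 4*1/17 = 2/7 - 4/17 = 6/119 ≈ 0.050420)
(-67 + (M/B(-3) + 10/(-21)))*90 - 1*(-27127) = (-67 + ((6/119)/1 + 10/(-21)))*90 - 1*(-27127) = (-67 + ((6/119)*1 + 10*(-1/21)))*90 + 27127 = (-67 + (6/119 - 10/21))*90 + 27127 = (-67 - 152/357)*90 + 27127 = -24071/357*90 + 27127 = -722130/119 + 27127 = 2505983/119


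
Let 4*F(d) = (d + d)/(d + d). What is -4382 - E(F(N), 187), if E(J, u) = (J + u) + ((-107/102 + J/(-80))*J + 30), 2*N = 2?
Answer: -300221869/65280 ≈ -4599.0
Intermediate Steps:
N = 1 (N = (½)*2 = 1)
F(d) = ¼ (F(d) = ((d + d)/(d + d))/4 = ((2*d)/((2*d)))/4 = ((2*d)*(1/(2*d)))/4 = (¼)*1 = ¼)
E(J, u) = 30 + J + u + J*(-107/102 - J/80) (E(J, u) = (J + u) + ((-107*1/102 + J*(-1/80))*J + 30) = (J + u) + ((-107/102 - J/80)*J + 30) = (J + u) + (J*(-107/102 - J/80) + 30) = (J + u) + (30 + J*(-107/102 - J/80)) = 30 + J + u + J*(-107/102 - J/80))
-4382 - E(F(N), 187) = -4382 - (30 + 187 - 5/102*¼ - (¼)²/80) = -4382 - (30 + 187 - 5/408 - 1/80*1/16) = -4382 - (30 + 187 - 5/408 - 1/1280) = -4382 - 1*14164909/65280 = -4382 - 14164909/65280 = -300221869/65280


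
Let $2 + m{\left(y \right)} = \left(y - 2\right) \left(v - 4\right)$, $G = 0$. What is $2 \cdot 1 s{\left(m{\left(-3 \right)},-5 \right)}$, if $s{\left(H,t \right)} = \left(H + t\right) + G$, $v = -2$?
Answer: $46$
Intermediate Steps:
$m{\left(y \right)} = 10 - 6 y$ ($m{\left(y \right)} = -2 + \left(y - 2\right) \left(-2 - 4\right) = -2 + \left(-2 + y\right) \left(-6\right) = -2 - \left(-12 + 6 y\right) = 10 - 6 y$)
$s{\left(H,t \right)} = H + t$ ($s{\left(H,t \right)} = \left(H + t\right) + 0 = H + t$)
$2 \cdot 1 s{\left(m{\left(-3 \right)},-5 \right)} = 2 \cdot 1 \left(\left(10 - -18\right) - 5\right) = 2 \left(\left(10 + 18\right) - 5\right) = 2 \left(28 - 5\right) = 2 \cdot 23 = 46$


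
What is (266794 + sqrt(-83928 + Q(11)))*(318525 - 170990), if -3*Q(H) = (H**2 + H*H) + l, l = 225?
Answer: 39361452790 + 147535*I*sqrt(756753)/3 ≈ 3.9361e+10 + 4.2781e+7*I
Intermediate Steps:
Q(H) = -75 - 2*H**2/3 (Q(H) = -((H**2 + H*H) + 225)/3 = -((H**2 + H**2) + 225)/3 = -(2*H**2 + 225)/3 = -(225 + 2*H**2)/3 = -75 - 2*H**2/3)
(266794 + sqrt(-83928 + Q(11)))*(318525 - 170990) = (266794 + sqrt(-83928 + (-75 - 2/3*11**2)))*(318525 - 170990) = (266794 + sqrt(-83928 + (-75 - 2/3*121)))*147535 = (266794 + sqrt(-83928 + (-75 - 242/3)))*147535 = (266794 + sqrt(-83928 - 467/3))*147535 = (266794 + sqrt(-252251/3))*147535 = (266794 + I*sqrt(756753)/3)*147535 = 39361452790 + 147535*I*sqrt(756753)/3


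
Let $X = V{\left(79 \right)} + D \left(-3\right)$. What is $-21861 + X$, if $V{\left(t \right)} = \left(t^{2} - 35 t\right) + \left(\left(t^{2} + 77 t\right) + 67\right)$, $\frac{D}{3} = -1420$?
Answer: $6786$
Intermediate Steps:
$D = -4260$ ($D = 3 \left(-1420\right) = -4260$)
$V{\left(t \right)} = 67 + 2 t^{2} + 42 t$ ($V{\left(t \right)} = \left(t^{2} - 35 t\right) + \left(67 + t^{2} + 77 t\right) = 67 + 2 t^{2} + 42 t$)
$X = 28647$ ($X = \left(67 + 2 \cdot 79^{2} + 42 \cdot 79\right) - -12780 = \left(67 + 2 \cdot 6241 + 3318\right) + 12780 = \left(67 + 12482 + 3318\right) + 12780 = 15867 + 12780 = 28647$)
$-21861 + X = -21861 + 28647 = 6786$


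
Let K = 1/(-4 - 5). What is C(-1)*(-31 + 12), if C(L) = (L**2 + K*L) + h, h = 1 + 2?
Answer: -703/9 ≈ -78.111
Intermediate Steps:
h = 3
K = -1/9 (K = 1/(-9) = -1/9 ≈ -0.11111)
C(L) = 3 + L**2 - L/9 (C(L) = (L**2 - L/9) + 3 = 3 + L**2 - L/9)
C(-1)*(-31 + 12) = (3 + (-1)**2 - 1/9*(-1))*(-31 + 12) = (3 + 1 + 1/9)*(-19) = (37/9)*(-19) = -703/9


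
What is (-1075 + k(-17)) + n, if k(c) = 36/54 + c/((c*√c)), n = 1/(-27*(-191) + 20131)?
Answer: -81503221/75864 - I*√17/17 ≈ -1074.3 - 0.24254*I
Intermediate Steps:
n = 1/25288 (n = 1/(5157 + 20131) = 1/25288 ≈ 3.9544e-5)
k(c) = ⅔ + c^(-½) (k(c) = 36*(1/54) + c/(c^(3/2)) = ⅔ + c/c^(3/2) = ⅔ + c^(-½))
(-1075 + k(-17)) + n = (-1075 + (⅔ + (-17)^(-½))) + 1/25288 = (-1075 + (⅔ - I*√17/17)) + 1/25288 = (-3223/3 - I*√17/17) + 1/25288 = -81503221/75864 - I*√17/17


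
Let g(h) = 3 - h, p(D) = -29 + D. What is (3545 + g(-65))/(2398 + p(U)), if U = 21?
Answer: 3613/2390 ≈ 1.5117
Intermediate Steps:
(3545 + g(-65))/(2398 + p(U)) = (3545 + (3 - 1*(-65)))/(2398 + (-29 + 21)) = (3545 + (3 + 65))/(2398 - 8) = (3545 + 68)/2390 = 3613*(1/2390) = 3613/2390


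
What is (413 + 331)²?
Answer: 553536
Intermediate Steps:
(413 + 331)² = 744² = 553536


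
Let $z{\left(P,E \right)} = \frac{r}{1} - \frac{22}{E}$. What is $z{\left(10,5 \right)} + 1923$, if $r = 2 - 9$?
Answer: $\frac{9558}{5} \approx 1911.6$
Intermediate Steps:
$r = -7$ ($r = 2 - 9 = -7$)
$z{\left(P,E \right)} = -7 - \frac{22}{E}$ ($z{\left(P,E \right)} = - \frac{7}{1} - \frac{22}{E} = \left(-7\right) 1 - \frac{22}{E} = -7 - \frac{22}{E}$)
$z{\left(10,5 \right)} + 1923 = \left(-7 - \frac{22}{5}\right) + 1923 = - \frac{57}{5} + 1923 = \frac{9558}{5}$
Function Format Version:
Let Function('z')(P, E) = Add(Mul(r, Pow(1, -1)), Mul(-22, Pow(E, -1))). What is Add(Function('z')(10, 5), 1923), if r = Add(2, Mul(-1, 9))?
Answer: Rational(9558, 5) ≈ 1911.6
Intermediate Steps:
r = -7 (r = Add(2, -9) = -7)
Function('z')(P, E) = Add(-7, Mul(-22, Pow(E, -1))) (Function('z')(P, E) = Add(Mul(-7, Pow(1, -1)), Mul(-22, Pow(E, -1))) = Add(Mul(-7, 1), Mul(-22, Pow(E, -1))) = Add(-7, Mul(-22, Pow(E, -1))))
Add(Function('z')(10, 5), 1923) = Add(Add(-7, Mul(-22, Pow(5, -1))), 1923) = Add(Add(-7, Mul(-22, Rational(1, 5))), 1923) = Add(Add(-7, Rational(-22, 5)), 1923) = Add(Rational(-57, 5), 1923) = Rational(9558, 5)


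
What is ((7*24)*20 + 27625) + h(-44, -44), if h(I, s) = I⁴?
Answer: 3779081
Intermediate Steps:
((7*24)*20 + 27625) + h(-44, -44) = ((7*24)*20 + 27625) + (-44)⁴ = (168*20 + 27625) + 3748096 = (3360 + 27625) + 3748096 = 30985 + 3748096 = 3779081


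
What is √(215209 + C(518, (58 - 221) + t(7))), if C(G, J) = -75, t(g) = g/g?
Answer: √215134 ≈ 463.83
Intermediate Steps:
t(g) = 1
√(215209 + C(518, (58 - 221) + t(7))) = √(215209 - 75) = √215134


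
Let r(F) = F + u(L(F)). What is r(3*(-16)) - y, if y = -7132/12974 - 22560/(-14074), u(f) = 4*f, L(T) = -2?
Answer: -2604424482/45649019 ≈ -57.053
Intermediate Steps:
y = 48079418/45649019 (y = -7132*1/12974 - 22560*(-1/14074) = -3566/6487 + 11280/7037 = 48079418/45649019 ≈ 1.0532)
r(F) = -8 + F (r(F) = F + 4*(-2) = F - 8 = -8 + F)
r(3*(-16)) - y = (-8 + 3*(-16)) - 1*48079418/45649019 = (-8 - 48) - 48079418/45649019 = -56 - 48079418/45649019 = -2604424482/45649019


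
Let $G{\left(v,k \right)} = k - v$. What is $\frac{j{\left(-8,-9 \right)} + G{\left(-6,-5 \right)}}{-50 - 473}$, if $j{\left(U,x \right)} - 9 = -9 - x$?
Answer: $- \frac{10}{523} \approx -0.01912$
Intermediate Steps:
$j{\left(U,x \right)} = - x$ ($j{\left(U,x \right)} = 9 - \left(9 + x\right) = - x$)
$\frac{j{\left(-8,-9 \right)} + G{\left(-6,-5 \right)}}{-50 - 473} = \frac{\left(-1\right) \left(-9\right) - -1}{-50 - 473} = \frac{9 + \left(-5 + 6\right)}{-523} = \left(9 + 1\right) \left(- \frac{1}{523}\right) = 10 \left(- \frac{1}{523}\right) = - \frac{10}{523}$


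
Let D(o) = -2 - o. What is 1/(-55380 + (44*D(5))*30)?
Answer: -1/64620 ≈ -1.5475e-5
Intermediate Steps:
1/(-55380 + (44*D(5))*30) = 1/(-55380 + (44*(-2 - 1*5))*30) = 1/(-55380 + (44*(-2 - 5))*30) = 1/(-55380 + (44*(-7))*30) = 1/(-55380 - 308*30) = 1/(-55380 - 9240) = 1/(-64620) = -1/64620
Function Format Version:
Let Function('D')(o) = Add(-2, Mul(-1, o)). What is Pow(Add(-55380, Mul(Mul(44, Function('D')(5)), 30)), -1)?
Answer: Rational(-1, 64620) ≈ -1.5475e-5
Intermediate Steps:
Pow(Add(-55380, Mul(Mul(44, Function('D')(5)), 30)), -1) = Pow(Add(-55380, Mul(Mul(44, Add(-2, Mul(-1, 5))), 30)), -1) = Pow(Add(-55380, Mul(Mul(44, Add(-2, -5)), 30)), -1) = Pow(Add(-55380, Mul(Mul(44, -7), 30)), -1) = Pow(Add(-55380, Mul(-308, 30)), -1) = Pow(Add(-55380, -9240), -1) = Pow(-64620, -1) = Rational(-1, 64620)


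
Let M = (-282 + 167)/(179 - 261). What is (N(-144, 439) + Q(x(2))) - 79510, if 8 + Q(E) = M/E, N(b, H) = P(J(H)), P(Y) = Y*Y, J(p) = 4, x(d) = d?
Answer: -13038213/164 ≈ -79501.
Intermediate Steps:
P(Y) = Y²
N(b, H) = 16 (N(b, H) = 4² = 16)
M = 115/82 (M = -115/(-82) = -115*(-1/82) = 115/82 ≈ 1.4024)
Q(E) = -8 + 115/(82*E)
(N(-144, 439) + Q(x(2))) - 79510 = (16 + (-8 + (115/82)/2)) - 79510 = (16 + (-8 + (115/82)*(½))) - 79510 = (16 + (-8 + 115/164)) - 79510 = (16 - 1197/164) - 79510 = 1427/164 - 79510 = -13038213/164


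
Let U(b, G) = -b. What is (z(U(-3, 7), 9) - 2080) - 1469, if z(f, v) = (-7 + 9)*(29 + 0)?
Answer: -3491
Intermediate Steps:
z(f, v) = 58 (z(f, v) = 2*29 = 58)
(z(U(-3, 7), 9) - 2080) - 1469 = (58 - 2080) - 1469 = -2022 - 1469 = -3491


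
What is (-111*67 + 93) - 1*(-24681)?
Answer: 17337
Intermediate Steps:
(-111*67 + 93) - 1*(-24681) = (-7437 + 93) + 24681 = -7344 + 24681 = 17337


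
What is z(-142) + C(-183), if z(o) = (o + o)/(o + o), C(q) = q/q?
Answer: 2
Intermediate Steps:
C(q) = 1
z(o) = 1 (z(o) = (2*o)/((2*o)) = (2*o)*(1/(2*o)) = 1)
z(-142) + C(-183) = 1 + 1 = 2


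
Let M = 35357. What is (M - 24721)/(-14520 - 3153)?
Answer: -10636/17673 ≈ -0.60182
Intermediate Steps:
(M - 24721)/(-14520 - 3153) = (35357 - 24721)/(-14520 - 3153) = 10636/(-17673) = 10636*(-1/17673) = -10636/17673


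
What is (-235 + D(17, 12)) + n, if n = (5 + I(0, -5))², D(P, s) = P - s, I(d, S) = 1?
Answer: -194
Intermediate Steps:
n = 36 (n = (5 + 1)² = 6² = 36)
(-235 + D(17, 12)) + n = (-235 + (17 - 1*12)) + 36 = (-235 + (17 - 12)) + 36 = (-235 + 5) + 36 = -230 + 36 = -194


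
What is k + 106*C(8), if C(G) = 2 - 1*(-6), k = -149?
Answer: 699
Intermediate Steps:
C(G) = 8 (C(G) = 2 + 6 = 8)
k + 106*C(8) = -149 + 106*8 = -149 + 848 = 699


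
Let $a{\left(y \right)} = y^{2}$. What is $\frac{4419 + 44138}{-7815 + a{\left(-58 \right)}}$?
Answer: $- \frac{48557}{4451} \approx -10.909$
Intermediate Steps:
$\frac{4419 + 44138}{-7815 + a{\left(-58 \right)}} = \frac{4419 + 44138}{-7815 + \left(-58\right)^{2}} = \frac{48557}{-7815 + 3364} = \frac{48557}{-4451} = 48557 \left(- \frac{1}{4451}\right) = - \frac{48557}{4451}$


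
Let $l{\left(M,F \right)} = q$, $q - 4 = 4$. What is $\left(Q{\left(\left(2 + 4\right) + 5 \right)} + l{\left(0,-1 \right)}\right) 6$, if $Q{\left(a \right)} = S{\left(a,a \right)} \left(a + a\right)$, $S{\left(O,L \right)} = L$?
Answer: $1500$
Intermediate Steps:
$q = 8$ ($q = 4 + 4 = 8$)
$l{\left(M,F \right)} = 8$
$Q{\left(a \right)} = 2 a^{2}$ ($Q{\left(a \right)} = a \left(a + a\right) = a 2 a = 2 a^{2}$)
$\left(Q{\left(\left(2 + 4\right) + 5 \right)} + l{\left(0,-1 \right)}\right) 6 = \left(2 \left(\left(2 + 4\right) + 5\right)^{2} + 8\right) 6 = \left(2 \left(6 + 5\right)^{2} + 8\right) 6 = \left(2 \cdot 11^{2} + 8\right) 6 = \left(2 \cdot 121 + 8\right) 6 = \left(242 + 8\right) 6 = 250 \cdot 6 = 1500$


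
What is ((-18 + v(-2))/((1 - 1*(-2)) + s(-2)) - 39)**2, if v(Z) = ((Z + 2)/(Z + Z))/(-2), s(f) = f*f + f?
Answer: 45369/25 ≈ 1814.8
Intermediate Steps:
s(f) = f + f**2 (s(f) = f**2 + f = f + f**2)
v(Z) = -(2 + Z)/(4*Z) (v(Z) = ((2 + Z)/((2*Z)))*(-1/2) = ((2 + Z)*(1/(2*Z)))*(-1/2) = ((2 + Z)/(2*Z))*(-1/2) = -(2 + Z)/(4*Z))
((-18 + v(-2))/((1 - 1*(-2)) + s(-2)) - 39)**2 = ((-18 + (1/4)*(-2 - 1*(-2))/(-2))/((1 - 1*(-2)) - 2*(1 - 2)) - 39)**2 = ((-18 + (1/4)*(-1/2)*(-2 + 2))/((1 + 2) - 2*(-1)) - 39)**2 = ((-18 + (1/4)*(-1/2)*0)/(3 + 2) - 39)**2 = ((-18 + 0)/5 - 39)**2 = (-18*1/5 - 39)**2 = (-18/5 - 39)**2 = (-213/5)**2 = 45369/25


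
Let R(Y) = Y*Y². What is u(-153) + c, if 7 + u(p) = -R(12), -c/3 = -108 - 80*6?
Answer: 29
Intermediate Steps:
c = 1764 (c = -3*(-108 - 80*6) = -3*(-108 - 480) = -3*(-588) = 1764)
R(Y) = Y³
u(p) = -1735 (u(p) = -7 - 1*12³ = -7 - 1*1728 = -7 - 1728 = -1735)
u(-153) + c = -1735 + 1764 = 29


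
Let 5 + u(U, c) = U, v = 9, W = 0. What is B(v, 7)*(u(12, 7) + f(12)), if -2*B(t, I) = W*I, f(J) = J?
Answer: 0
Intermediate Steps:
B(t, I) = 0 (B(t, I) = -0*I = -½*0 = 0)
u(U, c) = -5 + U
B(v, 7)*(u(12, 7) + f(12)) = 0*((-5 + 12) + 12) = 0*(7 + 12) = 0*19 = 0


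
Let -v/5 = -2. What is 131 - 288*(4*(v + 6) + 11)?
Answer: -21469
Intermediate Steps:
v = 10 (v = -5*(-2) = 10)
131 - 288*(4*(v + 6) + 11) = 131 - 288*(4*(10 + 6) + 11) = 131 - 288*(4*16 + 11) = 131 - 288*(64 + 11) = 131 - 288*75 = 131 - 21600 = -21469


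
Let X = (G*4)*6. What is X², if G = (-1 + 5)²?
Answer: 147456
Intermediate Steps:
G = 16 (G = 4² = 16)
X = 384 (X = (16*4)*6 = 64*6 = 384)
X² = 384² = 147456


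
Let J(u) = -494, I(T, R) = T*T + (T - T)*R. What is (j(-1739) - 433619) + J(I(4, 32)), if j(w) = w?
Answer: -435852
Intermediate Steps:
I(T, R) = T² (I(T, R) = T² + 0*R = T² + 0 = T²)
(j(-1739) - 433619) + J(I(4, 32)) = (-1739 - 433619) - 494 = -435358 - 494 = -435852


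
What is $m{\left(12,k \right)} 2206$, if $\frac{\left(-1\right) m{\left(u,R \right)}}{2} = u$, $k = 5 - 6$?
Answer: $-52944$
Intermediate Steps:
$k = -1$ ($k = 5 - 6 = -1$)
$m{\left(u,R \right)} = - 2 u$
$m{\left(12,k \right)} 2206 = \left(-2\right) 12 \cdot 2206 = \left(-24\right) 2206 = -52944$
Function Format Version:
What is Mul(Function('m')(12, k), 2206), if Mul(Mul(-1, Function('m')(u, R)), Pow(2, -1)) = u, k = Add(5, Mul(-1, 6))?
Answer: -52944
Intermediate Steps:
k = -1 (k = Add(5, -6) = -1)
Function('m')(u, R) = Mul(-2, u)
Mul(Function('m')(12, k), 2206) = Mul(Mul(-2, 12), 2206) = Mul(-24, 2206) = -52944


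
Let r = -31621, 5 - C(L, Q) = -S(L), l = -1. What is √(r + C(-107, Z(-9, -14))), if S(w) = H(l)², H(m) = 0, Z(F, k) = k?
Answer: 8*I*√494 ≈ 177.81*I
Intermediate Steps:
S(w) = 0 (S(w) = 0² = 0)
C(L, Q) = 5 (C(L, Q) = 5 - (-1)*0 = 5 - 1*0 = 5 + 0 = 5)
√(r + C(-107, Z(-9, -14))) = √(-31621 + 5) = √(-31616) = 8*I*√494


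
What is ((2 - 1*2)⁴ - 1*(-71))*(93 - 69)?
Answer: 1704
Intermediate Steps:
((2 - 1*2)⁴ - 1*(-71))*(93 - 69) = ((2 - 2)⁴ + 71)*24 = (0⁴ + 71)*24 = (0 + 71)*24 = 71*24 = 1704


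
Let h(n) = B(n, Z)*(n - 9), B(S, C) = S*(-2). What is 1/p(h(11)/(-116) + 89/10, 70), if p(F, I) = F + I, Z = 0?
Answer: 290/22991 ≈ 0.012614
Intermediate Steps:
B(S, C) = -2*S
h(n) = -2*n*(-9 + n) (h(n) = (-2*n)*(n - 9) = (-2*n)*(-9 + n) = -2*n*(-9 + n))
1/p(h(11)/(-116) + 89/10, 70) = 1/(((2*11*(9 - 1*11))/(-116) + 89/10) + 70) = 1/(((2*11*(9 - 11))*(-1/116) + 89*(⅒)) + 70) = 1/(((2*11*(-2))*(-1/116) + 89/10) + 70) = 1/((-44*(-1/116) + 89/10) + 70) = 1/((11/29 + 89/10) + 70) = 1/(2691/290 + 70) = 1/(22991/290) = 290/22991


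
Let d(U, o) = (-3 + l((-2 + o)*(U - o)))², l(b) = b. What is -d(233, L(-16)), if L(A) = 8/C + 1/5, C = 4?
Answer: -1164241/625 ≈ -1862.8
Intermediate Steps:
L(A) = 11/5 (L(A) = 8/4 + 1/5 = 8*(¼) + 1*(⅕) = 2 + ⅕ = 11/5)
d(U, o) = (-3 + (-2 + o)*(U - o))²
-d(233, L(-16)) = -(3 + (11/5)² - 2*11/5 + 2*233 - 1*233*11/5)² = -(3 + 121/25 - 22/5 + 466 - 2563/5)² = -(-1079/25)² = -1*1164241/625 = -1164241/625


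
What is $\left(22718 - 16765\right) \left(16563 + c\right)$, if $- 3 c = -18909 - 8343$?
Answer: $152676591$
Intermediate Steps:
$c = 9084$ ($c = - \frac{-18909 - 8343}{3} = \left(- \frac{1}{3}\right) \left(-27252\right) = 9084$)
$\left(22718 - 16765\right) \left(16563 + c\right) = \left(22718 - 16765\right) \left(16563 + 9084\right) = 5953 \cdot 25647 = 152676591$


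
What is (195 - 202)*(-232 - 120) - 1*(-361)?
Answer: 2825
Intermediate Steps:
(195 - 202)*(-232 - 120) - 1*(-361) = -7*(-352) + 361 = 2464 + 361 = 2825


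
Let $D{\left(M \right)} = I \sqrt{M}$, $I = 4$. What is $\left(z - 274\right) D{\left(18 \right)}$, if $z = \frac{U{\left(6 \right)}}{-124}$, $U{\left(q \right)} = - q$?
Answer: $- \frac{101910 \sqrt{2}}{31} \approx -4649.1$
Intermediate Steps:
$z = \frac{3}{62}$ ($z = \frac{\left(-1\right) 6}{-124} = \left(-6\right) \left(- \frac{1}{124}\right) = \frac{3}{62} \approx 0.048387$)
$D{\left(M \right)} = 4 \sqrt{M}$
$\left(z - 274\right) D{\left(18 \right)} = \left(\frac{3}{62} - 274\right) 4 \sqrt{18} = - \frac{16985 \cdot 4 \cdot 3 \sqrt{2}}{62} = - \frac{16985 \cdot 12 \sqrt{2}}{62} = - \frac{101910 \sqrt{2}}{31}$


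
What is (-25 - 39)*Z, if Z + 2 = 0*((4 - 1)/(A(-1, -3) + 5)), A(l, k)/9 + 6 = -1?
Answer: 128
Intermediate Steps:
A(l, k) = -63 (A(l, k) = -54 + 9*(-1) = -54 - 9 = -63)
Z = -2 (Z = -2 + 0*((4 - 1)/(-63 + 5)) = -2 + 0*(3/(-58)) = -2 + 0*(3*(-1/58)) = -2 + 0*(-3/58) = -2 + 0 = -2)
(-25 - 39)*Z = (-25 - 39)*(-2) = -64*(-2) = 128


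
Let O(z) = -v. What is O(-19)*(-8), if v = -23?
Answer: -184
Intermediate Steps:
O(z) = 23 (O(z) = -1*(-23) = 23)
O(-19)*(-8) = 23*(-8) = -184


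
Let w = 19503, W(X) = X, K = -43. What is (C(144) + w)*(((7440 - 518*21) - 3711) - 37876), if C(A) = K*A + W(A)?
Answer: -605811375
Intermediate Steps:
C(A) = -42*A (C(A) = -43*A + A = -42*A)
(C(144) + w)*(((7440 - 518*21) - 3711) - 37876) = (-42*144 + 19503)*(((7440 - 518*21) - 3711) - 37876) = (-6048 + 19503)*(((7440 - 10878) - 3711) - 37876) = 13455*((-3438 - 3711) - 37876) = 13455*(-7149 - 37876) = 13455*(-45025) = -605811375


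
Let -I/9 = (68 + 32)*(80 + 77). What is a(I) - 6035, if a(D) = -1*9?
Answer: -6044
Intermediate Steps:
I = -141300 (I = -9*(68 + 32)*(80 + 77) = -900*157 = -9*15700 = -141300)
a(D) = -9
a(I) - 6035 = -9 - 6035 = -6044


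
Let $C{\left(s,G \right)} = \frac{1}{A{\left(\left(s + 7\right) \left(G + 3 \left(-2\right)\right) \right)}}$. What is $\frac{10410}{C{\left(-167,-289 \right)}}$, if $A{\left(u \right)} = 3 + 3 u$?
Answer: $1474087230$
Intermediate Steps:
$C{\left(s,G \right)} = \frac{1}{3 + 3 \left(-6 + G\right) \left(7 + s\right)}$ ($C{\left(s,G \right)} = \frac{1}{3 + 3 \left(s + 7\right) \left(G + 3 \left(-2\right)\right)} = \frac{1}{3 + 3 \left(7 + s\right) \left(G - 6\right)} = \frac{1}{3 + 3 \left(7 + s\right) \left(-6 + G\right)} = \frac{1}{3 + 3 \left(-6 + G\right) \left(7 + s\right)}$)
$\frac{10410}{C{\left(-167,-289 \right)}} = \frac{10410}{\frac{1}{3} \frac{1}{-41 - -1002 + 7 \left(-289\right) - -48263}} = \frac{10410}{\frac{1}{3} \frac{1}{-41 + 1002 - 2023 + 48263}} = \frac{10410}{\frac{1}{3} \cdot \frac{1}{47201}} = 10410 \frac{1}{\frac{1}{141603}} = 10410 \cdot 141603 = 1474087230$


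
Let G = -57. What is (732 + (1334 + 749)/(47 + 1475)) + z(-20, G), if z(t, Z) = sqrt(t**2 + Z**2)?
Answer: 1116187/1522 + sqrt(3649) ≈ 793.78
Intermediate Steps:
z(t, Z) = sqrt(Z**2 + t**2)
(732 + (1334 + 749)/(47 + 1475)) + z(-20, G) = (732 + (1334 + 749)/(47 + 1475)) + sqrt((-57)**2 + (-20)**2) = (732 + 2083/1522) + sqrt(3249 + 400) = (732 + 2083*(1/1522)) + sqrt(3649) = (732 + 2083/1522) + sqrt(3649) = 1116187/1522 + sqrt(3649)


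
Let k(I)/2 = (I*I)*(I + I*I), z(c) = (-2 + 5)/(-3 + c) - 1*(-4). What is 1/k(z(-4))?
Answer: 2401/1000000 ≈ 0.0024010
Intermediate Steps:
z(c) = 4 + 3/(-3 + c) (z(c) = 3/(-3 + c) + 4 = 4 + 3/(-3 + c))
k(I) = 2*I²*(I + I²) (k(I) = 2*((I*I)*(I + I*I)) = 2*(I²*(I + I²)) = 2*I²*(I + I²))
1/k(z(-4)) = 1/(2*((-9 + 4*(-4))/(-3 - 4))³*(1 + (-9 + 4*(-4))/(-3 - 4))) = 1/(2*((-9 - 16)/(-7))³*(1 + (-9 - 16)/(-7))) = 1/(2*(-⅐*(-25))³*(1 - ⅐*(-25))) = 1/(2*(25/7)³*(1 + 25/7)) = 1/(2*(15625/343)*(32/7)) = 1/(1000000/2401) = 2401/1000000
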